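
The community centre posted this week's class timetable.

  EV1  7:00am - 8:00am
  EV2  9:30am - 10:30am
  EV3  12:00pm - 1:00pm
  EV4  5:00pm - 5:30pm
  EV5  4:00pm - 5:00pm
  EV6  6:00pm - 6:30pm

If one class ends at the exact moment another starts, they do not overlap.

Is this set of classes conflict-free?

Sorted by start: EV1, EV2, EV3, EV5, EV4, EV6.
EV2 starts after EV1 ends, so nothing later overlaps EV1 either.
EV3 starts after EV2 ends, so nothing later overlaps EV2 either.
EV5 starts after EV3 ends, so nothing later overlaps EV3 either.
EV4 starts exactly when EV5 ends (back-to-back, no overlap), so nothing later overlaps EV5 either.
EV6 starts after EV4 ends.
Every pair is clear; the schedule has no overlaps.

Yes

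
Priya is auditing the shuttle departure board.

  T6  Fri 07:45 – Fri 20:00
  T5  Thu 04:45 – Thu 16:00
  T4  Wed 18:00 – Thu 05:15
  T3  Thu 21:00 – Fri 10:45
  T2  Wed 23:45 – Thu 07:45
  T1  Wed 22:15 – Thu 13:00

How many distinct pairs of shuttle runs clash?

Check each pair: they overlap iff neither finishes before the other starts.
Sorted by start: T4, T1, T2, T5, T3, T6.
T1 starts before T4 ends → T4 and T1 overlap.
T2 starts before T4 ends → T4 and T2 overlap.
T5 starts before T4 ends → T4 and T5 overlap.
T3 starts after T4 ends, so nothing later overlaps T4 either.
T2 starts before T1 ends → T1 and T2 overlap.
T5 starts before T1 ends → T1 and T5 overlap.
T3 starts after T1 ends, so nothing later overlaps T1 either.
T5 starts before T2 ends → T2 and T5 overlap.
T3 starts after T2 ends, so nothing later overlaps T2 either.
T3 starts after T5 ends, so nothing later overlaps T5 either.
T6 starts before T3 ends → T3 and T6 overlap.
Overlapping pairs: T1 & T2, T1 & T4, T1 & T5, T2 & T4, T2 & T5, T3 & T6, T4 & T5 — 7 in total.

7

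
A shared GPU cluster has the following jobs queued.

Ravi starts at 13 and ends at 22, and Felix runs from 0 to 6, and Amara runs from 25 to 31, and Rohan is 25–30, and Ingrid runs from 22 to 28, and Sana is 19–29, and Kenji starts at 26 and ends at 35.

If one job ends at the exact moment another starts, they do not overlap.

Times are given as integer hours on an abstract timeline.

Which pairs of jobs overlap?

Amara & Ingrid, Amara & Kenji, Amara & Rohan, Amara & Sana, Ingrid & Kenji, Ingrid & Rohan, Ingrid & Sana, Kenji & Rohan, Kenji & Sana, Ravi & Sana, Rohan & Sana

Two intervals overlap when each starts before the other ends.
Sorted by start: Felix, Ravi, Sana, Ingrid, Rohan, Amara, Kenji.
Ravi starts after Felix ends, so Felix has no further overlaps.
Sana starts before Ravi ends → Ravi and Sana overlap.
Ingrid starts exactly when Ravi ends (back-to-back, no overlap), so Ravi has no further overlaps.
Ingrid starts before Sana ends → Sana and Ingrid overlap.
Rohan starts before Sana ends → Sana and Rohan overlap.
Amara starts before Sana ends → Sana and Amara overlap.
Kenji starts before Sana ends → Sana and Kenji overlap.
Rohan starts before Ingrid ends → Ingrid and Rohan overlap.
Amara starts before Ingrid ends → Ingrid and Amara overlap.
Kenji starts before Ingrid ends → Ingrid and Kenji overlap.
Amara starts before Rohan ends → Rohan and Amara overlap.
Kenji starts before Rohan ends → Rohan and Kenji overlap.
Kenji starts before Amara ends → Amara and Kenji overlap.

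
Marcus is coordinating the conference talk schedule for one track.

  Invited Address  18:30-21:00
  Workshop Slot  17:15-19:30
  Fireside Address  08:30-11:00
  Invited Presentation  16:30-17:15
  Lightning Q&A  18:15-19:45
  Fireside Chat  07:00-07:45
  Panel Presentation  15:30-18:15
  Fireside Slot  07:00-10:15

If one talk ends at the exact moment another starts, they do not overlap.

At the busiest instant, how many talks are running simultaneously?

3

Sort all start/end points and keep a running count:
07:00 start Fireside Chat → 1
07:00 start Fireside Slot → 2
07:45 end Fireside Chat → 1
08:30 start Fireside Address → 2
10:15 end Fireside Slot → 1
11:00 end Fireside Address → 0
15:30 start Panel Presentation → 1
16:30 start Invited Presentation → 2
17:15 end Invited Presentation → 1
17:15 start Workshop Slot → 2
18:15 end Panel Presentation → 1
18:15 start Lightning Q&A → 2
18:30 start Invited Address → 3
19:30 end Workshop Slot → 2
19:45 end Lightning Q&A → 1
21:00 end Invited Address → 0
Peak is 3, at 18:30 (Invited Address, Lightning Q&A, Workshop Slot).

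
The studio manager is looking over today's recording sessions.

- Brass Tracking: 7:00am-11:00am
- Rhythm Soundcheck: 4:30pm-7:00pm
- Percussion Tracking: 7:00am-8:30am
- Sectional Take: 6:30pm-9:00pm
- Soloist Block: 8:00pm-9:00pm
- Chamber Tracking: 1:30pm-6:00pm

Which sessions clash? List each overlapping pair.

Check each pair: they overlap iff neither finishes before the other starts.
Sorted by start: Brass Tracking, Percussion Tracking, Chamber Tracking, Rhythm Soundcheck, Sectional Take, Soloist Block.
Percussion Tracking starts before Brass Tracking ends → Brass Tracking and Percussion Tracking overlap.
Chamber Tracking starts after Brass Tracking ends — done with Brass Tracking.
Chamber Tracking starts after Percussion Tracking ends — done with Percussion Tracking.
Rhythm Soundcheck starts before Chamber Tracking ends → Chamber Tracking and Rhythm Soundcheck overlap.
Sectional Take starts after Chamber Tracking ends — done with Chamber Tracking.
Sectional Take starts before Rhythm Soundcheck ends → Rhythm Soundcheck and Sectional Take overlap.
Soloist Block starts after Rhythm Soundcheck ends.
Soloist Block starts before Sectional Take ends → Sectional Take and Soloist Block overlap.

Brass Tracking & Percussion Tracking, Chamber Tracking & Rhythm Soundcheck, Rhythm Soundcheck & Sectional Take, Sectional Take & Soloist Block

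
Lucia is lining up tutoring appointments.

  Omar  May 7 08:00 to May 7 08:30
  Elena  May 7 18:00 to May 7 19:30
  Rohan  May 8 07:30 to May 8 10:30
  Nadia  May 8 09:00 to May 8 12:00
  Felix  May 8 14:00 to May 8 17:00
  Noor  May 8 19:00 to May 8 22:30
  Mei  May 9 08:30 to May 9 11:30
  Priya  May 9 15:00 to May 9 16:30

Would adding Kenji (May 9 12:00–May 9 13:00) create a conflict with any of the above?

Omar: ends May 7 08:30 at or before Kenji starts May 9 12:00 → clear.
Elena: ends May 7 19:30 at or before Kenji starts May 9 12:00 → clear.
Rohan: ends May 8 10:30 at or before Kenji starts May 9 12:00 → clear.
Nadia: ends May 8 12:00 at or before Kenji starts May 9 12:00 → clear.
Felix: ends May 8 17:00 at or before Kenji starts May 9 12:00 → clear.
Noor: ends May 8 22:30 at or before Kenji starts May 9 12:00 → clear.
Mei: ends May 9 11:30 at or before Kenji starts May 9 12:00 → clear.
Priya: starts May 9 15:00 at or after Kenji ends May 9 13:00 → clear.

No — it doesn't clash with anything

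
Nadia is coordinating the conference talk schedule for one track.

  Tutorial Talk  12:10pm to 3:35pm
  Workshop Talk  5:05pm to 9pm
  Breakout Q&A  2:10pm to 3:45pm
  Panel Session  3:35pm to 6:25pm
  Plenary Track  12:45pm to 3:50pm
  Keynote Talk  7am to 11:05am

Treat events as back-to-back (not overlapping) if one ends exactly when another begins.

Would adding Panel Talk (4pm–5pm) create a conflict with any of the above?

Keynote Talk: ends 11:05am at or before Panel Talk starts 4pm → clear.
Tutorial Talk: ends 3:35pm at or before Panel Talk starts 4pm → clear.
Plenary Track: ends 3:50pm at or before Panel Talk starts 4pm → clear.
Breakout Q&A: ends 3:45pm at or before Panel Talk starts 4pm → clear.
Panel Session: starts 3:35pm before Panel Talk ends 5pm, and ends 6:25pm after Panel Talk starts 4pm → overlap.
Workshop Talk: starts 5:05pm at or after Panel Talk ends 5pm → clear.
Panel Talk overlaps Panel Session.

Yes — it overlaps Panel Session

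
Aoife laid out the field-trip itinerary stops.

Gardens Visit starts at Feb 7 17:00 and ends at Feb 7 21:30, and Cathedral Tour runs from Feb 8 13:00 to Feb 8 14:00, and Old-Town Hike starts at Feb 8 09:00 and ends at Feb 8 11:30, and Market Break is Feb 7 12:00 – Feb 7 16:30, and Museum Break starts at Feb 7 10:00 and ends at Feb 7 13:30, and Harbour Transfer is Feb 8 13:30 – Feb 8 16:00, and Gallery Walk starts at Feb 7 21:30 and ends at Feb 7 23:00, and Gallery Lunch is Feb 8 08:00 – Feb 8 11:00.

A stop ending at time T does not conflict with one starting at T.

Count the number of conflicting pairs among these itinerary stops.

Two intervals overlap when each starts before the other ends.
Sorted by start: Museum Break, Market Break, Gardens Visit, Gallery Walk, Gallery Lunch, Old-Town Hike, Cathedral Tour, Harbour Transfer.
Market Break starts before Museum Break ends → Museum Break and Market Break overlap.
Gardens Visit starts after Museum Break ends; Museum Break is clear from here.
Gardens Visit starts after Market Break ends; Market Break is clear from here.
Gallery Walk starts exactly when Gardens Visit ends (back-to-back, no overlap); Gardens Visit is clear from here.
Gallery Lunch starts after Gallery Walk ends; Gallery Walk is clear from here.
Old-Town Hike starts before Gallery Lunch ends → Gallery Lunch and Old-Town Hike overlap.
Cathedral Tour starts after Gallery Lunch ends; Gallery Lunch is clear from here.
Cathedral Tour starts after Old-Town Hike ends; Old-Town Hike is clear from here.
Harbour Transfer starts before Cathedral Tour ends → Cathedral Tour and Harbour Transfer overlap.
Overlapping pairs: Cathedral Tour & Harbour Transfer, Gallery Lunch & Old-Town Hike, Market Break & Museum Break — 3 in total.

3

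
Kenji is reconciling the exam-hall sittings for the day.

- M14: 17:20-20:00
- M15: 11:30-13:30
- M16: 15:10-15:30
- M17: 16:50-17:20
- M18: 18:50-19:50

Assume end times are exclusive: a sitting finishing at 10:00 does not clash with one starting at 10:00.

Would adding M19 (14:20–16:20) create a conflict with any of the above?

Yes — it overlaps M16

M15: ends 13:30 at or before M19 starts 14:20 → clear.
M16: starts 15:10 before M19 ends 16:20, and ends 15:30 after M19 starts 14:20 → overlap.
M17: starts 16:50 at or after M19 ends 16:20 → clear.
M14: starts 17:20 at or after M19 ends 16:20 → clear.
M18: starts 18:50 at or after M19 ends 16:20 → clear.
M19 overlaps M16.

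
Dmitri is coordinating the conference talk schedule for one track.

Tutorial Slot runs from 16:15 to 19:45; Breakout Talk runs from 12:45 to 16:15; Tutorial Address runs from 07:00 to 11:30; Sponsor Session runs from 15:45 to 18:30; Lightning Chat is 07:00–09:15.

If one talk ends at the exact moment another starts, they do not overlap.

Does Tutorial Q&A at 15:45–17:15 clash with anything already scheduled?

Yes — it overlaps Breakout Talk, Sponsor Session, Tutorial Slot

Tutorial Address: ends 11:30 at or before Tutorial Q&A starts 15:45 → clear.
Lightning Chat: ends 09:15 at or before Tutorial Q&A starts 15:45 → clear.
Breakout Talk: starts 12:45 before Tutorial Q&A ends 17:15, and ends 16:15 after Tutorial Q&A starts 15:45 → overlap.
Sponsor Session: starts 15:45 before Tutorial Q&A ends 17:15, and ends 18:30 after Tutorial Q&A starts 15:45 → overlap.
Tutorial Slot: starts 16:15 before Tutorial Q&A ends 17:15, and ends 19:45 after Tutorial Q&A starts 15:45 → overlap.
Tutorial Q&A overlaps Breakout Talk, Tutorial Slot, Sponsor Session.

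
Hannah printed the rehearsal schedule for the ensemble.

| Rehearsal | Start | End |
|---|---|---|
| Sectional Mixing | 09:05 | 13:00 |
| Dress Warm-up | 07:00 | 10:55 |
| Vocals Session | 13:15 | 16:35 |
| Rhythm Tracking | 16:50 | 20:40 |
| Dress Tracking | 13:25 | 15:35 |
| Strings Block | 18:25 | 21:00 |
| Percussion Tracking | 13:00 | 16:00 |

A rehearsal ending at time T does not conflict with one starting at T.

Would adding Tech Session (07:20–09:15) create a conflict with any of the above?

Dress Warm-up: starts 07:00 before Tech Session ends 09:15, and ends 10:55 after Tech Session starts 07:20 → overlap.
Sectional Mixing: starts 09:05 before Tech Session ends 09:15, and ends 13:00 after Tech Session starts 07:20 → overlap.
Percussion Tracking: starts 13:00 at or after Tech Session ends 09:15 → clear.
Vocals Session: starts 13:15 at or after Tech Session ends 09:15 → clear.
Dress Tracking: starts 13:25 at or after Tech Session ends 09:15 → clear.
Rhythm Tracking: starts 16:50 at or after Tech Session ends 09:15 → clear.
Strings Block: starts 18:25 at or after Tech Session ends 09:15 → clear.
Tech Session overlaps Sectional Mixing, Dress Warm-up.

Yes — it overlaps Dress Warm-up, Sectional Mixing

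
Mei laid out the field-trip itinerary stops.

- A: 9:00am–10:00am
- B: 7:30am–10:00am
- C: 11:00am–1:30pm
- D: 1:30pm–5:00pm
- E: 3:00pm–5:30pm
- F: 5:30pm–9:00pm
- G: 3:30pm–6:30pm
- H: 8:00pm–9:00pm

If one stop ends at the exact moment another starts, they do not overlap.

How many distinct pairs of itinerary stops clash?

6

Check each pair: they overlap iff neither finishes before the other starts.
Sorted by start: B, A, C, D, E, G, F, H.
A starts before B ends → B and A overlap.
C starts after B ends — done with B.
C starts after A ends — done with A.
D starts exactly when C ends (back-to-back, no overlap) — done with C.
E starts before D ends → D and E overlap.
G starts before D ends → D and G overlap.
F starts after D ends — done with D.
G starts before E ends → E and G overlap.
F starts exactly when E ends (back-to-back, no overlap) — done with E.
F starts before G ends → G and F overlap.
H starts after G ends.
H starts before F ends → F and H overlap.
Overlapping pairs: A & B, D & E, D & G, E & G, F & G, F & H — 6 in total.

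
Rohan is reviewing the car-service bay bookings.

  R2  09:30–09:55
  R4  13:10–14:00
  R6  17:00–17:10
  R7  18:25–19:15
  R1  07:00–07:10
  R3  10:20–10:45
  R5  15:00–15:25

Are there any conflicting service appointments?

No

Sorted by start: R1, R2, R3, R4, R5, R6, R7.
R2 starts after R1 ends, so R1 has no further overlaps.
R3 starts after R2 ends, so R2 has no further overlaps.
R4 starts after R3 ends, so R3 has no further overlaps.
R5 starts after R4 ends, so R4 has no further overlaps.
R6 starts after R5 ends, so R5 has no further overlaps.
R7 starts after R6 ends.
Every pair is clear; the schedule has no overlaps.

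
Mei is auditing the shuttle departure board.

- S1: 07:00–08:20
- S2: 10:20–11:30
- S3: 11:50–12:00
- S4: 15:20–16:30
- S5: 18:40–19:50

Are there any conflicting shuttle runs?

Sorted by start: S1, S2, S3, S4, S5.
S2 starts after S1 ends, so nothing later overlaps S1 either.
S3 starts after S2 ends, so nothing later overlaps S2 either.
S4 starts after S3 ends, so nothing later overlaps S3 either.
S5 starts after S4 ends.
Every pair is clear; the schedule has no overlaps.

No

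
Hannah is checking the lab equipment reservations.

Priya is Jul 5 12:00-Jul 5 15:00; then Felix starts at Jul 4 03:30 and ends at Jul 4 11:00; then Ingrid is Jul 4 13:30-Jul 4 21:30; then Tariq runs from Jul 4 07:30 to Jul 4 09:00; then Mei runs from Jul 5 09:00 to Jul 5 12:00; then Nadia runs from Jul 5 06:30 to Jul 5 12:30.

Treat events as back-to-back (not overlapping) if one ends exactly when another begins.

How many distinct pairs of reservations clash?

Check each pair: they overlap iff neither finishes before the other starts.
Sorted by start: Felix, Tariq, Ingrid, Nadia, Mei, Priya.
Tariq starts before Felix ends → Felix and Tariq overlap.
Ingrid starts after Felix ends; Felix is clear from here.
Ingrid starts after Tariq ends; Tariq is clear from here.
Nadia starts after Ingrid ends; Ingrid is clear from here.
Mei starts before Nadia ends → Nadia and Mei overlap.
Priya starts before Nadia ends → Nadia and Priya overlap.
Priya starts exactly when Mei ends (back-to-back, no overlap).
Overlapping pairs: Felix & Tariq, Mei & Nadia, Nadia & Priya — 3 in total.

3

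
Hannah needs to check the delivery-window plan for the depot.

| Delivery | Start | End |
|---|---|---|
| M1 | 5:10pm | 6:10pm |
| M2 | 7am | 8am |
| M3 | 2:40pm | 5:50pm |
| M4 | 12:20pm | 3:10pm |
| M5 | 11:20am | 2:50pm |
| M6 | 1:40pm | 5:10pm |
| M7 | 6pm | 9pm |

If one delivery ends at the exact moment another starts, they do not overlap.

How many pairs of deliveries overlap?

Sorted by start: M2, M5, M4, M6, M3, M1, M7.
M5 starts after M2 ends, so nothing later overlaps M2 either.
M4 starts before M5 ends → M5 and M4 overlap.
M6 starts before M5 ends → M5 and M6 overlap.
M3 starts before M5 ends → M5 and M3 overlap.
M1 starts after M5 ends, so nothing later overlaps M5 either.
M6 starts before M4 ends → M4 and M6 overlap.
M3 starts before M4 ends → M4 and M3 overlap.
M1 starts after M4 ends, so nothing later overlaps M4 either.
M3 starts before M6 ends → M6 and M3 overlap.
M1 starts exactly when M6 ends (back-to-back, no overlap), so nothing later overlaps M6 either.
M1 starts before M3 ends → M3 and M1 overlap.
M7 starts after M3 ends.
M7 starts before M1 ends → M1 and M7 overlap.
Overlapping pairs: M1 & M3, M1 & M7, M3 & M4, M3 & M5, M3 & M6, M4 & M5, M4 & M6, M5 & M6 — 8 in total.

8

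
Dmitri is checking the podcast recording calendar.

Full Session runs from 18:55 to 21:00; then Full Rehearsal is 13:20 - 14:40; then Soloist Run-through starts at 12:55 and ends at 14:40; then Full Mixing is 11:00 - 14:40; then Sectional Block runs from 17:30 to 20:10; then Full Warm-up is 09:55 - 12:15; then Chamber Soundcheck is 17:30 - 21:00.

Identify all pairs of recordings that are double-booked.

Two intervals overlap when each starts before the other ends.
Sorted by start: Full Warm-up, Full Mixing, Soloist Run-through, Full Rehearsal, Sectional Block, Chamber Soundcheck, Full Session.
Full Mixing starts before Full Warm-up ends → Full Warm-up and Full Mixing overlap.
Soloist Run-through starts after Full Warm-up ends, so Full Warm-up has no further overlaps.
Soloist Run-through starts before Full Mixing ends → Full Mixing and Soloist Run-through overlap.
Full Rehearsal starts before Full Mixing ends → Full Mixing and Full Rehearsal overlap.
Sectional Block starts after Full Mixing ends, so Full Mixing has no further overlaps.
Full Rehearsal starts before Soloist Run-through ends → Soloist Run-through and Full Rehearsal overlap.
Sectional Block starts after Soloist Run-through ends, so Soloist Run-through has no further overlaps.
Sectional Block starts after Full Rehearsal ends, so Full Rehearsal has no further overlaps.
Chamber Soundcheck starts before Sectional Block ends → Sectional Block and Chamber Soundcheck overlap.
Full Session starts before Sectional Block ends → Sectional Block and Full Session overlap.
Full Session starts before Chamber Soundcheck ends → Chamber Soundcheck and Full Session overlap.

Chamber Soundcheck & Full Session, Chamber Soundcheck & Sectional Block, Full Mixing & Full Rehearsal, Full Mixing & Full Warm-up, Full Mixing & Soloist Run-through, Full Rehearsal & Soloist Run-through, Full Session & Sectional Block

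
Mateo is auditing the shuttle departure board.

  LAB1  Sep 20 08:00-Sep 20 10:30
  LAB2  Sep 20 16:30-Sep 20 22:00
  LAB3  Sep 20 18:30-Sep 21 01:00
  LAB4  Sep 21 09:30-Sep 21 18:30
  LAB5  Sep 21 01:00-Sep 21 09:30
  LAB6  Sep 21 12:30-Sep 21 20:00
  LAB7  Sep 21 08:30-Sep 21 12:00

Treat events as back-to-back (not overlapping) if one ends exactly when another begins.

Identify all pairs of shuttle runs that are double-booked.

LAB2 & LAB3, LAB4 & LAB6, LAB4 & LAB7, LAB5 & LAB7

Sorted by start: LAB1, LAB2, LAB3, LAB5, LAB7, LAB4, LAB6.
LAB2 starts after LAB1 ends — done with LAB1.
LAB3 starts before LAB2 ends → LAB2 and LAB3 overlap.
LAB5 starts after LAB2 ends — done with LAB2.
LAB5 starts exactly when LAB3 ends (back-to-back, no overlap) — done with LAB3.
LAB7 starts before LAB5 ends → LAB5 and LAB7 overlap.
LAB4 starts exactly when LAB5 ends (back-to-back, no overlap) — done with LAB5.
LAB4 starts before LAB7 ends → LAB7 and LAB4 overlap.
LAB6 starts after LAB7 ends.
LAB6 starts before LAB4 ends → LAB4 and LAB6 overlap.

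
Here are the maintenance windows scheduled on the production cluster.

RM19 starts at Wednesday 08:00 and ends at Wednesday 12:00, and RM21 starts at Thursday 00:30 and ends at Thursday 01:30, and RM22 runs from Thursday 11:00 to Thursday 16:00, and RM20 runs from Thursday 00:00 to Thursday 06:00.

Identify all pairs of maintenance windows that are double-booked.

RM20 & RM21

Sorted by start: RM19, RM20, RM21, RM22.
RM20 starts after RM19 ends — done with RM19.
RM21 starts before RM20 ends → RM20 and RM21 overlap.
RM22 starts after RM20 ends.
RM22 starts after RM21 ends.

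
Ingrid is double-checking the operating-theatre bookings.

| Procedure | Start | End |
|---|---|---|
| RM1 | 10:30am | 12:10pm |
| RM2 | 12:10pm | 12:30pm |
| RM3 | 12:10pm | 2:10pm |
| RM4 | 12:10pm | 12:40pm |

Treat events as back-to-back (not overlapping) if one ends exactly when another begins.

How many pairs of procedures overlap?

Sorted by start: RM1, RM2, RM3, RM4.
RM2 starts exactly when RM1 ends (back-to-back, no overlap), so RM1 has no further overlaps.
RM3 starts before RM2 ends → RM2 and RM3 overlap.
RM4 starts before RM2 ends → RM2 and RM4 overlap.
RM4 starts before RM3 ends → RM3 and RM4 overlap.
Overlapping pairs: RM2 & RM3, RM2 & RM4, RM3 & RM4 — 3 in total.

3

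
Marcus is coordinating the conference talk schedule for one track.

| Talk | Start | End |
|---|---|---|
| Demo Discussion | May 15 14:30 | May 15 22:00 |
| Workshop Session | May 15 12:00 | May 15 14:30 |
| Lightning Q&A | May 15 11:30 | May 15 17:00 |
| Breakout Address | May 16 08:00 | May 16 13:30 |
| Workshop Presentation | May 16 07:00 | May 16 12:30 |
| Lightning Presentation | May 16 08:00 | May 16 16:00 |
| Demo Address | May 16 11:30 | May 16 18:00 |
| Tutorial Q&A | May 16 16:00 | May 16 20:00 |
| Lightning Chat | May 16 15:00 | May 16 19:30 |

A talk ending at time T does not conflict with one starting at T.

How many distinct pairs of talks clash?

Sorted by start: Lightning Q&A, Workshop Session, Demo Discussion, Workshop Presentation, Breakout Address, Lightning Presentation, Demo Address, Lightning Chat, Tutorial Q&A.
Workshop Session starts before Lightning Q&A ends → Lightning Q&A and Workshop Session overlap.
Demo Discussion starts before Lightning Q&A ends → Lightning Q&A and Demo Discussion overlap.
Workshop Presentation starts after Lightning Q&A ends — done with Lightning Q&A.
Demo Discussion starts exactly when Workshop Session ends (back-to-back, no overlap) — done with Workshop Session.
Workshop Presentation starts after Demo Discussion ends — done with Demo Discussion.
Breakout Address starts before Workshop Presentation ends → Workshop Presentation and Breakout Address overlap.
Lightning Presentation starts before Workshop Presentation ends → Workshop Presentation and Lightning Presentation overlap.
Demo Address starts before Workshop Presentation ends → Workshop Presentation and Demo Address overlap.
Lightning Chat starts after Workshop Presentation ends — done with Workshop Presentation.
Lightning Presentation starts before Breakout Address ends → Breakout Address and Lightning Presentation overlap.
Demo Address starts before Breakout Address ends → Breakout Address and Demo Address overlap.
Lightning Chat starts after Breakout Address ends — done with Breakout Address.
Demo Address starts before Lightning Presentation ends → Lightning Presentation and Demo Address overlap.
Lightning Chat starts before Lightning Presentation ends → Lightning Presentation and Lightning Chat overlap.
Tutorial Q&A starts exactly when Lightning Presentation ends (back-to-back, no overlap).
Lightning Chat starts before Demo Address ends → Demo Address and Lightning Chat overlap.
Tutorial Q&A starts before Demo Address ends → Demo Address and Tutorial Q&A overlap.
Tutorial Q&A starts before Lightning Chat ends → Lightning Chat and Tutorial Q&A overlap.
Overlapping pairs: Breakout Address & Demo Address, Breakout Address & Lightning Presentation, Breakout Address & Workshop Presentation, Demo Address & Lightning Chat, Demo Address & Lightning Presentation, Demo Address & Tutorial Q&A, Demo Address & Workshop Presentation, Demo Discussion & Lightning Q&A, Lightning Chat & Lightning Presentation, Lightning Chat & Tutorial Q&A, Lightning Presentation & Workshop Presentation, Lightning Q&A & Workshop Session — 12 in total.

12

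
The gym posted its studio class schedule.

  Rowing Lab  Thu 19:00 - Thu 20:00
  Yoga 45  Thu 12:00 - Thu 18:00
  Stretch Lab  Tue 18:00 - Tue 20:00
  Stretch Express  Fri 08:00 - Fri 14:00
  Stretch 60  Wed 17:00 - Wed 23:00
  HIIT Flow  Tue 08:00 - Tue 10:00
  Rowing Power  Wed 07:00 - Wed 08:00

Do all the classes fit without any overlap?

Check each pair: they overlap iff neither finishes before the other starts.
Sorted by start: HIIT Flow, Stretch Lab, Rowing Power, Stretch 60, Yoga 45, Rowing Lab, Stretch Express.
Stretch Lab starts after HIIT Flow ends, so HIIT Flow has no further overlaps.
Rowing Power starts after Stretch Lab ends, so Stretch Lab has no further overlaps.
Stretch 60 starts after Rowing Power ends, so Rowing Power has no further overlaps.
Yoga 45 starts after Stretch 60 ends, so Stretch 60 has no further overlaps.
Rowing Lab starts after Yoga 45 ends, so Yoga 45 has no further overlaps.
Stretch Express starts after Rowing Lab ends.
Every pair is clear; the schedule has no overlaps.

Yes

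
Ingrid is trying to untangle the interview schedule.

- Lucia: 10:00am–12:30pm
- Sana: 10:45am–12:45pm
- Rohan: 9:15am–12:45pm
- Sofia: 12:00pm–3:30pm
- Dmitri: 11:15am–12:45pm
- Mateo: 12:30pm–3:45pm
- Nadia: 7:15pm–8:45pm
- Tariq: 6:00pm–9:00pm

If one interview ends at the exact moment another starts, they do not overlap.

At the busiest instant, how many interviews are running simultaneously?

Sort all start/end points and keep a running count:
9:15am start Rohan → 1
10:00am start Lucia → 2
10:45am start Sana → 3
11:15am start Dmitri → 4
12:00pm start Sofia → 5
12:30pm end Lucia → 4
12:30pm start Mateo → 5
12:45pm end Dmitri → 4
12:45pm end Rohan → 3
12:45pm end Sana → 2
3:30pm end Sofia → 1
3:45pm end Mateo → 0
6:00pm start Tariq → 1
7:15pm start Nadia → 2
8:45pm end Nadia → 1
9:00pm end Tariq → 0
Peak is 5, at 12:00pm (Dmitri, Lucia, Rohan, Sana, Sofia).

5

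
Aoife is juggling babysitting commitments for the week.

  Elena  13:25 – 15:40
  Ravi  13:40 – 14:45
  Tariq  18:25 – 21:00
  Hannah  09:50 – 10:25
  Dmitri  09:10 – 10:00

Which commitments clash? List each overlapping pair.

Sorted by start: Dmitri, Hannah, Elena, Ravi, Tariq.
Hannah starts before Dmitri ends → Dmitri and Hannah overlap.
Elena starts after Dmitri ends; Dmitri is clear from here.
Elena starts after Hannah ends; Hannah is clear from here.
Ravi starts before Elena ends → Elena and Ravi overlap.
Tariq starts after Elena ends.
Tariq starts after Ravi ends.

Dmitri & Hannah, Elena & Ravi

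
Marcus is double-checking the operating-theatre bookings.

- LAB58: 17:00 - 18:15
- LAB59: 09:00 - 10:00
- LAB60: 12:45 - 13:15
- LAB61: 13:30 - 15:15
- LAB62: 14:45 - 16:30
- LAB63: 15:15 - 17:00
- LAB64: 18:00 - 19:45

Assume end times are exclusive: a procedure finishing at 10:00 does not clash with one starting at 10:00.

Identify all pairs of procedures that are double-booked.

LAB58 & LAB64, LAB61 & LAB62, LAB62 & LAB63

Sorted by start: LAB59, LAB60, LAB61, LAB62, LAB63, LAB58, LAB64.
LAB60 starts after LAB59 ends, so LAB59 has no further overlaps.
LAB61 starts after LAB60 ends, so LAB60 has no further overlaps.
LAB62 starts before LAB61 ends → LAB61 and LAB62 overlap.
LAB63 starts exactly when LAB61 ends (back-to-back, no overlap), so LAB61 has no further overlaps.
LAB63 starts before LAB62 ends → LAB62 and LAB63 overlap.
LAB58 starts after LAB62 ends, so LAB62 has no further overlaps.
LAB58 starts exactly when LAB63 ends (back-to-back, no overlap), so LAB63 has no further overlaps.
LAB64 starts before LAB58 ends → LAB58 and LAB64 overlap.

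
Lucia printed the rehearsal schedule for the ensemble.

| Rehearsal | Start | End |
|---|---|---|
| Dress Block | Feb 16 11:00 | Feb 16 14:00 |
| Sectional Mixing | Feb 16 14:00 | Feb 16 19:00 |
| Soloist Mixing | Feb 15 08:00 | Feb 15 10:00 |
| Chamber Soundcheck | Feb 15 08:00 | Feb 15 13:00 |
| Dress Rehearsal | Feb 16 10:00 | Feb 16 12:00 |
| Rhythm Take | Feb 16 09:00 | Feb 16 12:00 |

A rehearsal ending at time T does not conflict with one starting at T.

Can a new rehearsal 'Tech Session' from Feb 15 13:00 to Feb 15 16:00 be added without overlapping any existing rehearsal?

Soloist Mixing: ends Feb 15 10:00 at or before Tech Session starts Feb 15 13:00 → clear.
Chamber Soundcheck: ends Feb 15 13:00 at or before Tech Session starts Feb 15 13:00 → clear.
Rhythm Take: starts Feb 16 09:00 at or after Tech Session ends Feb 15 16:00 → clear.
Dress Rehearsal: starts Feb 16 10:00 at or after Tech Session ends Feb 15 16:00 → clear.
Dress Block: starts Feb 16 11:00 at or after Tech Session ends Feb 15 16:00 → clear.
Sectional Mixing: starts Feb 16 14:00 at or after Tech Session ends Feb 15 16:00 → clear.

Yes — the slot is free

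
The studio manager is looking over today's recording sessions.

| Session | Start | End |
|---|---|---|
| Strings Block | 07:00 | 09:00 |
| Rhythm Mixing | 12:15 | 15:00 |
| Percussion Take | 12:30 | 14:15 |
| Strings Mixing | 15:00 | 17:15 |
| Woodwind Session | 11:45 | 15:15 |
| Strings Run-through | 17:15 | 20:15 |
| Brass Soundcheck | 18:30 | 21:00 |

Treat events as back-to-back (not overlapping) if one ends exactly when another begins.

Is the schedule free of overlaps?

Sorted by start: Strings Block, Woodwind Session, Rhythm Mixing, Percussion Take, Strings Mixing, Strings Run-through, Brass Soundcheck.
Woodwind Session starts after Strings Block ends, so nothing later overlaps Strings Block either.
Rhythm Mixing starts before Woodwind Session ends → Woodwind Session and Rhythm Mixing overlap.
That's a conflict, so the schedule is not conflict-free.

No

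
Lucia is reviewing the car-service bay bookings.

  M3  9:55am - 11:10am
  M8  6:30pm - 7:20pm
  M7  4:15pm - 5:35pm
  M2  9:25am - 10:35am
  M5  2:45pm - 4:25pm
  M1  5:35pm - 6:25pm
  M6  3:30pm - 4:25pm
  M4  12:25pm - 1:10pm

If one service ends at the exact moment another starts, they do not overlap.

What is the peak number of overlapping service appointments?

3

Sort all start/end points and keep a running count:
9:25am start M2 → 1
9:55am start M3 → 2
10:35am end M2 → 1
11:10am end M3 → 0
12:25pm start M4 → 1
1:10pm end M4 → 0
2:45pm start M5 → 1
3:30pm start M6 → 2
4:15pm start M7 → 3
4:25pm end M5 → 2
4:25pm end M6 → 1
5:35pm end M7 → 0
5:35pm start M1 → 1
6:25pm end M1 → 0
6:30pm start M8 → 1
7:20pm end M8 → 0
Peak is 3, at 4:15pm (M5, M6, M7).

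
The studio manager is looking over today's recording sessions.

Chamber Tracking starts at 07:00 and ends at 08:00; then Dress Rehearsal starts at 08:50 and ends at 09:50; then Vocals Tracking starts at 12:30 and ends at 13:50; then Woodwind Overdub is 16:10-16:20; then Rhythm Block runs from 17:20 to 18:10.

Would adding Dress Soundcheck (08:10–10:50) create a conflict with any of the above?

Chamber Tracking: ends 08:00 at or before Dress Soundcheck starts 08:10 → clear.
Dress Rehearsal: starts 08:50 before Dress Soundcheck ends 10:50, and ends 09:50 after Dress Soundcheck starts 08:10 → overlap.
Vocals Tracking: starts 12:30 at or after Dress Soundcheck ends 10:50 → clear.
Woodwind Overdub: starts 16:10 at or after Dress Soundcheck ends 10:50 → clear.
Rhythm Block: starts 17:20 at or after Dress Soundcheck ends 10:50 → clear.
Dress Soundcheck overlaps Dress Rehearsal.

Yes — it overlaps Dress Rehearsal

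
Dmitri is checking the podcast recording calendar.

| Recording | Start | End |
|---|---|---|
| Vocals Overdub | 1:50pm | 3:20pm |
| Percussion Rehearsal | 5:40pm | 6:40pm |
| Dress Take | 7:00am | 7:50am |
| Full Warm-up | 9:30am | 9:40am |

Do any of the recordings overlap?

Sorted by start: Dress Take, Full Warm-up, Vocals Overdub, Percussion Rehearsal.
Full Warm-up starts after Dress Take ends; Dress Take is clear from here.
Vocals Overdub starts after Full Warm-up ends; Full Warm-up is clear from here.
Percussion Rehearsal starts after Vocals Overdub ends.
Every pair is clear; the schedule has no overlaps.

No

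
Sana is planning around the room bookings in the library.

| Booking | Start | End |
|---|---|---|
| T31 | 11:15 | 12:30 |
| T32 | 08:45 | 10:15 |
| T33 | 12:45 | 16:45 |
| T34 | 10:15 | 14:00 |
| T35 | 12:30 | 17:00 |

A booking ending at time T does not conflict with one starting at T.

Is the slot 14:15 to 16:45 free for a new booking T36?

T32: ends 10:15 at or before T36 starts 14:15 → clear.
T34: ends 14:00 at or before T36 starts 14:15 → clear.
T31: ends 12:30 at or before T36 starts 14:15 → clear.
T35: starts 12:30 before T36 ends 16:45, and ends 17:00 after T36 starts 14:15 → overlap.
T33: starts 12:45 before T36 ends 16:45, and ends 16:45 after T36 starts 14:15 → overlap.
T36 overlaps T33, T35.

No — it overlaps T33, T35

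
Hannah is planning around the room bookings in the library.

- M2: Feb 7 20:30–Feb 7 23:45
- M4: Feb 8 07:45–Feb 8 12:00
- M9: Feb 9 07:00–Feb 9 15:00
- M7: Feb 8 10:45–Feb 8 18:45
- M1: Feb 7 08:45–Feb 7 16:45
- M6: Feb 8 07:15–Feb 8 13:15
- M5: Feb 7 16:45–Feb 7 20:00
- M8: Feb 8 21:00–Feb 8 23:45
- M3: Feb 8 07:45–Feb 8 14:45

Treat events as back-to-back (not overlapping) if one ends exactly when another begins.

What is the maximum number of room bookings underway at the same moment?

4

Walk through starts and ends in time order (an end at T is processed before a start at T):
Feb 7 08:45 start M1 → 1
Feb 7 16:45 end M1 → 0
Feb 7 16:45 start M5 → 1
Feb 7 20:00 end M5 → 0
Feb 7 20:30 start M2 → 1
Feb 7 23:45 end M2 → 0
Feb 8 07:15 start M6 → 1
Feb 8 07:45 start M3 → 2
Feb 8 07:45 start M4 → 3
Feb 8 10:45 start M7 → 4
Feb 8 12:00 end M4 → 3
Feb 8 13:15 end M6 → 2
Feb 8 14:45 end M3 → 1
Feb 8 18:45 end M7 → 0
Feb 8 21:00 start M8 → 1
Feb 8 23:45 end M8 → 0
Feb 9 07:00 start M9 → 1
Feb 9 15:00 end M9 → 0
Peak is 4, at Feb 8 10:45 (M3, M4, M6, M7).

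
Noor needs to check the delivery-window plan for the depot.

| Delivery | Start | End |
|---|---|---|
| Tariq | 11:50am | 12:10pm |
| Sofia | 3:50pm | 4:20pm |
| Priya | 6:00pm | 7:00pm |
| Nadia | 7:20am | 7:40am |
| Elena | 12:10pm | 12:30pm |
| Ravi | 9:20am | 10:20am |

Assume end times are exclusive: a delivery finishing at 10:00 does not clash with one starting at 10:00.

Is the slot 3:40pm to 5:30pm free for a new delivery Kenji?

Nadia: ends 7:40am at or before Kenji starts 3:40pm → clear.
Ravi: ends 10:20am at or before Kenji starts 3:40pm → clear.
Tariq: ends 12:10pm at or before Kenji starts 3:40pm → clear.
Elena: ends 12:30pm at or before Kenji starts 3:40pm → clear.
Sofia: starts 3:50pm before Kenji ends 5:30pm, and ends 4:20pm after Kenji starts 3:40pm → overlap.
Priya: starts 6:00pm at or after Kenji ends 5:30pm → clear.
Kenji overlaps Sofia.

No — it overlaps Sofia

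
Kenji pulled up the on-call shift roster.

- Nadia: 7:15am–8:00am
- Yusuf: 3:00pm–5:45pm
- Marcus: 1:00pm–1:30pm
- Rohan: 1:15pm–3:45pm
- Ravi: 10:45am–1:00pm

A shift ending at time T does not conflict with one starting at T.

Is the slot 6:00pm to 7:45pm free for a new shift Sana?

Nadia: ends 8:00am at or before Sana starts 6:00pm → clear.
Ravi: ends 1:00pm at or before Sana starts 6:00pm → clear.
Marcus: ends 1:30pm at or before Sana starts 6:00pm → clear.
Rohan: ends 3:45pm at or before Sana starts 6:00pm → clear.
Yusuf: ends 5:45pm at or before Sana starts 6:00pm → clear.

Yes — the slot is free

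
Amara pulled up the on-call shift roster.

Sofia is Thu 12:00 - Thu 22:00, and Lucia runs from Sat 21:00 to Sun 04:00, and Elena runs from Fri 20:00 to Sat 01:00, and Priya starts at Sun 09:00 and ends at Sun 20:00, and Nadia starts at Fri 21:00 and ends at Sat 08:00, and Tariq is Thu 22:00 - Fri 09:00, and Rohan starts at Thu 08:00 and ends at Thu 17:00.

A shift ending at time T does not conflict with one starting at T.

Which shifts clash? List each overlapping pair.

Check each pair: they overlap iff neither finishes before the other starts.
Sorted by start: Rohan, Sofia, Tariq, Elena, Nadia, Lucia, Priya.
Sofia starts before Rohan ends → Rohan and Sofia overlap.
Tariq starts after Rohan ends — done with Rohan.
Tariq starts exactly when Sofia ends (back-to-back, no overlap) — done with Sofia.
Elena starts after Tariq ends — done with Tariq.
Nadia starts before Elena ends → Elena and Nadia overlap.
Lucia starts after Elena ends — done with Elena.
Lucia starts after Nadia ends — done with Nadia.
Priya starts after Lucia ends.

Elena & Nadia, Rohan & Sofia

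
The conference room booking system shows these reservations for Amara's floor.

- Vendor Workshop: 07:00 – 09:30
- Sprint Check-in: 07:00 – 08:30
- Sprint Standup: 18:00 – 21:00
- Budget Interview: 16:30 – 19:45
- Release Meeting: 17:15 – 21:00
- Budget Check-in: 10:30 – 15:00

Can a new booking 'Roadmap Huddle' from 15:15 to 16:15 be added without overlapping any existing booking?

Sprint Check-in: ends 08:30 at or before Roadmap Huddle starts 15:15 → clear.
Vendor Workshop: ends 09:30 at or before Roadmap Huddle starts 15:15 → clear.
Budget Check-in: ends 15:00 at or before Roadmap Huddle starts 15:15 → clear.
Budget Interview: starts 16:30 at or after Roadmap Huddle ends 16:15 → clear.
Release Meeting: starts 17:15 at or after Roadmap Huddle ends 16:15 → clear.
Sprint Standup: starts 18:00 at or after Roadmap Huddle ends 16:15 → clear.

Yes — the slot is free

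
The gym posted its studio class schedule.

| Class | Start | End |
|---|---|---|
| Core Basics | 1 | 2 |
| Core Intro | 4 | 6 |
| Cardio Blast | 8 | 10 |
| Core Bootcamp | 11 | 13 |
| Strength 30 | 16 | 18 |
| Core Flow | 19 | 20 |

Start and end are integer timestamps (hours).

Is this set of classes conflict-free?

Yes

Sorted by start: Core Basics, Core Intro, Cardio Blast, Core Bootcamp, Strength 30, Core Flow.
Core Intro starts after Core Basics ends — done with Core Basics.
Cardio Blast starts after Core Intro ends — done with Core Intro.
Core Bootcamp starts after Cardio Blast ends — done with Cardio Blast.
Strength 30 starts after Core Bootcamp ends — done with Core Bootcamp.
Core Flow starts after Strength 30 ends.
Every pair is clear; the schedule has no overlaps.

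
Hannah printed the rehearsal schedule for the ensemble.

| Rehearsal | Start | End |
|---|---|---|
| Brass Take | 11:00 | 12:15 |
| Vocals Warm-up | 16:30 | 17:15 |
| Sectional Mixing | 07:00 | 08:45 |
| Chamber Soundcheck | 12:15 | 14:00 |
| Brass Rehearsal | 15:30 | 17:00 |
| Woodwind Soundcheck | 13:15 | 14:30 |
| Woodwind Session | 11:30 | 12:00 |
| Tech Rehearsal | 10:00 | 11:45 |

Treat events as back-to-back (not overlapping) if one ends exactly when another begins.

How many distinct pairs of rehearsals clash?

5

Sorted by start: Sectional Mixing, Tech Rehearsal, Brass Take, Woodwind Session, Chamber Soundcheck, Woodwind Soundcheck, Brass Rehearsal, Vocals Warm-up.
Tech Rehearsal starts after Sectional Mixing ends; Sectional Mixing is clear from here.
Brass Take starts before Tech Rehearsal ends → Tech Rehearsal and Brass Take overlap.
Woodwind Session starts before Tech Rehearsal ends → Tech Rehearsal and Woodwind Session overlap.
Chamber Soundcheck starts after Tech Rehearsal ends; Tech Rehearsal is clear from here.
Woodwind Session starts before Brass Take ends → Brass Take and Woodwind Session overlap.
Chamber Soundcheck starts exactly when Brass Take ends (back-to-back, no overlap); Brass Take is clear from here.
Chamber Soundcheck starts after Woodwind Session ends; Woodwind Session is clear from here.
Woodwind Soundcheck starts before Chamber Soundcheck ends → Chamber Soundcheck and Woodwind Soundcheck overlap.
Brass Rehearsal starts after Chamber Soundcheck ends; Chamber Soundcheck is clear from here.
Brass Rehearsal starts after Woodwind Soundcheck ends; Woodwind Soundcheck is clear from here.
Vocals Warm-up starts before Brass Rehearsal ends → Brass Rehearsal and Vocals Warm-up overlap.
Overlapping pairs: Brass Rehearsal & Vocals Warm-up, Brass Take & Tech Rehearsal, Brass Take & Woodwind Session, Chamber Soundcheck & Woodwind Soundcheck, Tech Rehearsal & Woodwind Session — 5 in total.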